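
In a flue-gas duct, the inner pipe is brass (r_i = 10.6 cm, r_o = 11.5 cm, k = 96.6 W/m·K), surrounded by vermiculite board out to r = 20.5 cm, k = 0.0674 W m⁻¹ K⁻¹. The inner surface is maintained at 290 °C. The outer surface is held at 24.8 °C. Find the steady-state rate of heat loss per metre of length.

Q' = 194 W/m

Resistance network (inner→outer):
  R'_brass = ln(0.115/0.106)/(2πk) = 0.08149/(2π·96.6) = 1.343×10^-4 m·K/W
  R'_vermiculite board = ln(0.205/0.115)/(2πk) = 0.5781/(2π·0.0674) = 1.365 m·K/W
ΣR = 1.343×10^-4 + 1.365 = 1.365 m·K/W
Q' = ΔT/ΣR = (290 °C − 24.8 °C)/1.365 = 194 W/m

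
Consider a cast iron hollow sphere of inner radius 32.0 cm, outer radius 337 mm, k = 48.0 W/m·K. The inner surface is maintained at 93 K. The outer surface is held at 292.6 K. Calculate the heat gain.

Q = 4πk·ΔT/(1/r₁ − 1/r₂) = 4π × 48.0 × 199.6 / (1/0.320 − 1/0.337) = 7.64×10^5 W

Q = 764 kW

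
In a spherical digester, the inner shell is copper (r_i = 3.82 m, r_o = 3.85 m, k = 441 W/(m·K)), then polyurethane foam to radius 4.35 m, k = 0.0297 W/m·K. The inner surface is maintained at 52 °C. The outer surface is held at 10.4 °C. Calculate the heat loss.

Treat each layer as a resistance in series:
  R_copper = (1/3.82 − 1/3.85)/(4πk) = 0.002040/(4π·441) = 3.681×10^-7 K/W
  R_polyurethane foam = (1/3.85 − 1/4.35)/(4πk) = 0.02986/(4π·0.0297) = 0.07999 K/W
ΣR = 3.681×10^-7 + 0.07999 = 0.07999 K/W
Q = ΔT/ΣR = (52 °C − 10.4 °C)/0.07999 = 520 W

Q = 520 W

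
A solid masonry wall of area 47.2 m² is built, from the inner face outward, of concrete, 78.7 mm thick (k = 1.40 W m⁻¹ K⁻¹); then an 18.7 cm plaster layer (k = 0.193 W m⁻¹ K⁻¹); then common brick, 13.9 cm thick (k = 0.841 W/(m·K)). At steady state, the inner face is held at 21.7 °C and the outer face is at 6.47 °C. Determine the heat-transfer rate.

Series thermal resistances, inner to outer:
  R_concrete = L/(kA) = 0.0787/(1.40·47.2) = 0.001191 K/W
  R_plaster = L/(kA) = 0.187/(0.193·47.2) = 0.02053 K/W
  R_common brick = L/(kA) = 0.139/(0.841·47.2) = 0.003502 K/W
ΣR = 0.001191 + 0.02053 + 0.003502 = 0.02522 K/W
Q = ΔT/ΣR = (21.7 °C − 6.47 °C)/0.02522 = 604 W

Q = 604 W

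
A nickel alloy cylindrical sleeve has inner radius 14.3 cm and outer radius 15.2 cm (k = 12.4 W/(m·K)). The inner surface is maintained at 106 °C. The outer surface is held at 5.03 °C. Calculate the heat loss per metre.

Q' = 2πk·ΔT/ln(r₂/r₁) = 2π × 12.4 × 100.97 / ln(0.152/0.143) = 1.29×10^5 W/m

Q' = 1.29×10^5 W/m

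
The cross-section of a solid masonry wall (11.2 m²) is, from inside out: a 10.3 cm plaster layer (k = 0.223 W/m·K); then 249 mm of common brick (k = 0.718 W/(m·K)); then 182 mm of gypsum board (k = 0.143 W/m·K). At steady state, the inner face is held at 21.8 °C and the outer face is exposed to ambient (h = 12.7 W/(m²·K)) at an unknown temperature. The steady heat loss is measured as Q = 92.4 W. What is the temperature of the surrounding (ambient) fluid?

T_out = 3.98 °C

Sum the resistances:
  R_plaster = L/(kA) = 0.103/(0.223·11.2) = 0.04124 K/W
  R_common brick = L/(kA) = 0.249/(0.718·11.2) = 0.03096 K/W
  R_gypsum board = L/(kA) = 0.182/(0.143·11.2) = 0.1136 K/W
  R_conv,out = 1/(hA) = 1/(12.7·11.2) = 0.007030 K/W
ΣR = 0.1929 K/W
ΔT = Q·ΣR = 92.4 × 0.1929 = 17.82 K
Heat flows outward, so T_out = T_in − ΔT = 21.8 − 17.82 = 3.98 °C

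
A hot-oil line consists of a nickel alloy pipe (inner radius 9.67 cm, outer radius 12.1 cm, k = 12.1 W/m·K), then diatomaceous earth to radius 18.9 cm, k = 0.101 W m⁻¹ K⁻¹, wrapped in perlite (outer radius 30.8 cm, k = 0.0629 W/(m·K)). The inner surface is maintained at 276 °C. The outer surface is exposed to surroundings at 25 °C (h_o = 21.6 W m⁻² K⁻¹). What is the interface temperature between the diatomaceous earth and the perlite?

Series thermal resistances, inner to outer:
  R'_nickel alloy = ln(0.121/0.0967)/(2πk) = 0.2242/(2π·12.1) = 0.002949 m·K/W
  R'_diatomaceous earth = ln(0.189/0.121)/(2πk) = 0.4460/(2π·0.101) = 0.7027 m·K/W
  R'_perlite = ln(0.308/0.189)/(2πk) = 0.4884/(2π·0.0629) = 1.236 m·K/W
  R'_conv,out = 1/(2πr h) = 1/(2π·0.308·21.6) = 0.02392 m·K/W
ΣR = 0.002949 + 0.7027 + 1.236 + 0.02392 = 1.966 m·K/W
Q' = ΔT/ΣR = (276 °C − 25 °C)/1.966 = 127.7 W/m
From the inner boundary to the diatomaceous earth/perlite interface, ΣR_partial = 0.7056 m·K/W.
T_interface = T_in − Q'·ΣR_partial = 276 °C − (127.7)(0.7056) = 186 °C

T = 186 °C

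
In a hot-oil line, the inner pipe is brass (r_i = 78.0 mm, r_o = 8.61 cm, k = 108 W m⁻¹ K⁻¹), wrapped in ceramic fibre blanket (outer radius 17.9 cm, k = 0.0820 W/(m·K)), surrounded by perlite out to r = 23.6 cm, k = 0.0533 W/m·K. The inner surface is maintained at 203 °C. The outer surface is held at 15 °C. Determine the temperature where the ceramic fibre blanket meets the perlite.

Resistance network (inner→outer):
  R'_brass = ln(0.0861/0.0780)/(2πk) = 0.09880/(2π·108) = 1.456×10^-4 m·K/W
  R'_ceramic fibre blanket = ln(0.179/0.0861)/(2πk) = 0.7319/(2π·0.0820) = 1.421 m·K/W
  R'_perlite = ln(0.236/0.179)/(2πk) = 0.2764/(2π·0.0533) = 0.8255 m·K/W
ΣR = 1.456×10^-4 + 1.421 + 0.8255 = 2.247 m·K/W
Q' = ΔT/ΣR = (203 °C − 15 °C)/2.247 = 83.67 W/m
From the inner boundary to the ceramic fibre blanket/perlite interface, ΣR_partial = 1.421 m·K/W.
T_interface = T_in − Q'·ΣR_partial = 203 °C − (83.67)(1.421) = 84.1 °C

T = 84.1 °C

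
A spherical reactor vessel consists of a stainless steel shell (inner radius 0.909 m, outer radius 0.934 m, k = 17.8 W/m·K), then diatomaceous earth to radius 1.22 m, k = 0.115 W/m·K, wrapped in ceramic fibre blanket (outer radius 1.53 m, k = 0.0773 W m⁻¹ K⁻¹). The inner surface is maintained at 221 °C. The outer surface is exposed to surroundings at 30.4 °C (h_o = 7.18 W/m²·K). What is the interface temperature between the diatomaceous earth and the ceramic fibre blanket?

T = 126 °C

Treat each layer as a resistance in series:
  R_stainless steel = (1/0.909 − 1/0.934)/(4πk) = 0.02945/(4π·17.8) = 1.316×10^-4 K/W
  R_diatomaceous earth = (1/0.934 − 1/1.22)/(4πk) = 0.2510/(4π·0.115) = 0.1737 K/W
  R_ceramic fibre blanket = (1/1.22 − 1/1.53)/(4πk) = 0.1661/(4π·0.0773) = 0.1710 K/W
  R_conv,out = 1/(4πr²h) = 1/(4π·1.53²·7.18) = 0.004735 K/W
ΣR = 1.316×10^-4 + 0.1737 + 0.1710 + 0.004735 = 0.3496 K/W
Q = ΔT/ΣR = (221 °C − 30.4 °C)/0.3496 = 545.2 W
From the inner boundary to the diatomaceous earth/ceramic fibre blanket interface, ΣR_partial = 0.1738 K/W.
T_interface = T_in − Q·ΣR_partial = 221 °C − (545.2)(0.1738) = 126 °C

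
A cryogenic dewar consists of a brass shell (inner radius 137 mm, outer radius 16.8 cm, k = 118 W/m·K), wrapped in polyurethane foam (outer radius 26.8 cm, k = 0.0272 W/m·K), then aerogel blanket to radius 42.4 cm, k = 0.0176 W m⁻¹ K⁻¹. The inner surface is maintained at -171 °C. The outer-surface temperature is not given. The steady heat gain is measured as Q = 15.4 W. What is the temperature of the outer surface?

Sum the resistances:
  R_brass = (1/0.137 − 1/0.168)/(4πk) = 1.347/(4π·118) = 9.083×10^-4 K/W
  R_polyurethane foam = (1/0.168 − 1/0.268)/(4πk) = 2.221/(4π·0.0272) = 6.498 K/W
  R_aerogel blanket = (1/0.268 − 1/0.424)/(4πk) = 1.373/(4π·0.0176) = 6.207 K/W
ΣR = 12.71 K/W
ΔT = Q·ΣR = 15.4 × 12.71 = 195.7 K
Heat flows inward, so T_out = T_in + ΔT = -171 + 195.7 = 24.7 °C

T_out = 24.7 °C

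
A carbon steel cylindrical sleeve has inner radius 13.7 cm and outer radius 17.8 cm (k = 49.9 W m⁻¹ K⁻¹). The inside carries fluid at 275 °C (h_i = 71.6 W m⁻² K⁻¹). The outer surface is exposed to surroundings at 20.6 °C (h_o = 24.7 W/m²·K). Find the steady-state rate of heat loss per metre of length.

Treat each layer as a resistance in series:
  R'_conv,in = 1/(2πr h) = 1/(2π·0.137·71.6) = 0.01623 m·K/W
  R'_carbon steel = ln(0.178/0.137)/(2πk) = 0.2618/(2π·49.9) = 8.350×10^-4 m·K/W
  R'_conv,out = 1/(2πr h) = 1/(2π·0.178·24.7) = 0.03620 m·K/W
ΣR = 0.01623 + 8.350×10^-4 + 0.03620 = 0.05327 m·K/W
Q' = ΔT/ΣR = (275 °C − 20.6 °C)/0.05327 = 4780 W/m

Q' = 4780 W/m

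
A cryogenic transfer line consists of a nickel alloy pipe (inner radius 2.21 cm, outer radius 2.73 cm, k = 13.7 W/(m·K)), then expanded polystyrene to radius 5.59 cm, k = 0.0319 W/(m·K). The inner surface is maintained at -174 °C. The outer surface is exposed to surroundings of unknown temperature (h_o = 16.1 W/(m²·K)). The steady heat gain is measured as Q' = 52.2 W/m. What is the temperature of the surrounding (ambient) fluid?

Sum the resistances:
  R'_nickel alloy = ln(0.0273/0.0221)/(2πk) = 0.2113/(2π·13.7) = 0.002455 m·K/W
  R'_expanded polystyrene = ln(0.0559/0.0273)/(2πk) = 0.7167/(2π·0.0319) = 3.576 m·K/W
  R'_conv,out = 1/(2πr h) = 1/(2π·0.0559·16.1) = 0.1768 m·K/W
ΣR = 3.755 m·K/W
ΔT = Q'·ΣR = 52.2 × 3.755 = 196.0 K
Heat flows inward, so T_out = T_in + ΔT = -174 + 196.0 = 22.0 °C

T_out = 22.0 °C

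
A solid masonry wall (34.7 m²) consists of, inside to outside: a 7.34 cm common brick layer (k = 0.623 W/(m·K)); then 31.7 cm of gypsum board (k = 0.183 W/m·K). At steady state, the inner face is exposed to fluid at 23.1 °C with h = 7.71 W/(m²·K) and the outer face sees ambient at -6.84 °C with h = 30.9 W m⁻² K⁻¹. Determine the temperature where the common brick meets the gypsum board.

Resistance network (inner→outer):
  R_conv,in = 1/(hA) = 1/(7.71·34.7) = 0.003738 K/W
  R_common brick = L/(kA) = 0.0734/(0.623·34.7) = 0.003395 K/W
  R_gypsum board = L/(kA) = 0.317/(0.183·34.7) = 0.04992 K/W
  R_conv,out = 1/(hA) = 1/(30.9·34.7) = 9.326×10^-4 K/W
ΣR = 0.003738 + 0.003395 + 0.04992 + 9.326×10^-4 = 0.05799 K/W
Q = ΔT/ΣR = (23.1 °C − -6.84 °C)/0.05799 = 516.3 W
From the inner boundary to the common brick/gypsum board interface, ΣR_partial = 0.007133 K/W.
T_interface = T_in − Q·ΣR_partial = 23.1 °C − (516.3)(0.007133) = 19.4 °C

T = 19.4 °C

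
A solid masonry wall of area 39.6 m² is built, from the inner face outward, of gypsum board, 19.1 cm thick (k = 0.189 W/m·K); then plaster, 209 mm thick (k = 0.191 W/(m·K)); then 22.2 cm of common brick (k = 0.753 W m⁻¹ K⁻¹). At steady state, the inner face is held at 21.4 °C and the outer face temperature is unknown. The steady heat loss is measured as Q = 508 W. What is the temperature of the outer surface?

T_out = -9.38 °C

Sum the resistances:
  R_gypsum board = L/(kA) = 0.191/(0.189·39.6) = 0.02552 K/W
  R_plaster = L/(kA) = 0.209/(0.191·39.6) = 0.02763 K/W
  R_common brick = L/(kA) = 0.222/(0.753·39.6) = 0.007445 K/W
ΣR = 0.06060 K/W
ΔT = Q·ΣR = 508 × 0.06060 = 30.78 K
Heat flows outward, so T_out = T_in − ΔT = 21.4 − 30.78 = -9.38 °C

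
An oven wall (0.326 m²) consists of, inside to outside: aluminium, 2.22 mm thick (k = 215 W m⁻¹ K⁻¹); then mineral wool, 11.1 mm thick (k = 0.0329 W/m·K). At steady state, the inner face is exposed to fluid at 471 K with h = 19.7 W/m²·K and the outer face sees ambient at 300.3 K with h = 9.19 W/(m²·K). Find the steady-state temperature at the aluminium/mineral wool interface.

T = 454 K

Resistance network (inner→outer):
  R_conv,in = 1/(hA) = 1/(19.7·0.326) = 0.1557 K/W
  R_aluminium = L/(kA) = 0.00222/(215·0.326) = 3.167×10^-5 K/W
  R_mineral wool = L/(kA) = 0.0111/(0.0329·0.326) = 1.035 K/W
  R_conv,out = 1/(hA) = 1/(9.19·0.326) = 0.3338 K/W
ΣR = 0.1557 + 3.167×10^-5 + 1.035 + 0.3338 = 1.525 K/W
Q = ΔT/ΣR = (471 K − 300.3 K)/1.525 = 111.9 W
From the inner boundary to the aluminium/mineral wool interface, ΣR_partial = 0.1557 K/W.
T_interface = T_in − Q·ΣR_partial = 471 K − (111.9)(0.1557) = 454 K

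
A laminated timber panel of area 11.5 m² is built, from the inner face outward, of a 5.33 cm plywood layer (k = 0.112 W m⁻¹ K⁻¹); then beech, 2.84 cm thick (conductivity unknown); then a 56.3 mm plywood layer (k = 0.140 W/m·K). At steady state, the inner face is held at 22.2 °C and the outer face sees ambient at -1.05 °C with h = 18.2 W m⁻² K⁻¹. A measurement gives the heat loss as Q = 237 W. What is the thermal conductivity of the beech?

k = 0.146 W/m·K

ΣR = ΔT/Q = |22.2 − -1.05|/237 = 0.09810 K/W
Known resistances:
  R_plywood = L/(kA) = 0.0533/(0.112·11.5) = 0.04138 K/W
  R_plywood = L/(kA) = 0.0563/(0.140·11.5) = 0.03497 K/W
  R_conv,out = 1/(hA) = 1/(18.2·11.5) = 0.004778 K/W
R_beech = ΣR − ΣR_known = 0.09810 − 0.08113 = 0.01697 K/W
L/(kA) = 0.01697 ⇒ k = 0.0284/(0.01697·11.5) = 0.146 W/m·K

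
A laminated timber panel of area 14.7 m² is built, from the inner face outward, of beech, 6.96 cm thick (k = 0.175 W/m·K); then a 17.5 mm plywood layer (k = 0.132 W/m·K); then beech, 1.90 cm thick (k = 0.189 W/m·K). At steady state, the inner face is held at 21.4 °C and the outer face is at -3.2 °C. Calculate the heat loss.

Q = 573 W

Treat each layer as a resistance in series:
  R_beech = L/(kA) = 0.0696/(0.175·14.7) = 0.02706 K/W
  R_plywood = L/(kA) = 0.0175/(0.132·14.7) = 0.009019 K/W
  R_beech = L/(kA) = 0.0190/(0.189·14.7) = 0.006839 K/W
ΣR = 0.02706 + 0.009019 + 0.006839 = 0.04292 K/W
Q = ΔT/ΣR = (21.4 °C − -3.2 °C)/0.04292 = 573 W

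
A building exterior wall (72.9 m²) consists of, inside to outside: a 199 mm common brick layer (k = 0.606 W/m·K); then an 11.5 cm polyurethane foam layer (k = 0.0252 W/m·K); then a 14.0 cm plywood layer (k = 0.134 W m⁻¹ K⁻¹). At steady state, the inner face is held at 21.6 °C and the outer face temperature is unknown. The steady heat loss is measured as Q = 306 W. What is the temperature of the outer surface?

T_out = -3.32 °C

Sum the resistances:
  R_common brick = L/(kA) = 0.199/(0.606·72.9) = 0.004505 K/W
  R_polyurethane foam = L/(kA) = 0.115/(0.0252·72.9) = 0.06260 K/W
  R_plywood = L/(kA) = 0.140/(0.134·72.9) = 0.01433 K/W
ΣR = 0.08144 K/W
ΔT = Q·ΣR = 306 × 0.08144 = 24.92 K
Heat flows outward, so T_out = T_in − ΔT = 21.6 − 24.92 = -3.32 °C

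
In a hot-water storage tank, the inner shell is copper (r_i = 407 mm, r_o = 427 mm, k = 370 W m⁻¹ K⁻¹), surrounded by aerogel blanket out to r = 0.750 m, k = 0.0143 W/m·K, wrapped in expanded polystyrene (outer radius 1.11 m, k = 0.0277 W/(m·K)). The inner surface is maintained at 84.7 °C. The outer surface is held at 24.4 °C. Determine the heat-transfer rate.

Q = 8.80 W

Treat each layer as a resistance in series:
  R_copper = (1/0.407 − 1/0.427)/(4πk) = 0.1151/(4π·370) = 2.475×10^-5 K/W
  R_aerogel blanket = (1/0.427 − 1/0.750)/(4πk) = 1.009/(4π·0.0143) = 5.613 K/W
  R_expanded polystyrene = (1/0.750 − 1/1.11)/(4πk) = 0.4324/(4π·0.0277) = 1.242 K/W
ΣR = 2.475×10^-5 + 5.613 + 1.242 = 6.855 K/W
Q = ΔT/ΣR = (84.7 °C − 24.4 °C)/6.855 = 8.80 W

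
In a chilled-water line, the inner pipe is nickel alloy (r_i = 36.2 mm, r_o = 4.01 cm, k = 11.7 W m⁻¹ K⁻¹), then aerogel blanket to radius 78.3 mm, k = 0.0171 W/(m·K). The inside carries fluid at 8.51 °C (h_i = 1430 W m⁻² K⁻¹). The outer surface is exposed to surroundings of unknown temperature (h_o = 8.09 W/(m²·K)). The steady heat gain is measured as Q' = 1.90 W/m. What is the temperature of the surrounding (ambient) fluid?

Series resistances:
  R'_conv,in = 1/(2πr h) = 1/(2π·0.0362·1430) = 0.003075 m·K/W
  R'_nickel alloy = ln(0.0401/0.0362)/(2πk) = 0.1023/(2π·11.7) = 0.001392 m·K/W
  R'_aerogel blanket = ln(0.0783/0.0401)/(2πk) = 0.6692/(2π·0.0171) = 6.228 m·K/W
  R'_conv,out = 1/(2πr h) = 1/(2π·0.0783·8.09) = 0.2513 m·K/W
ΣR = 6.484 m·K/W
ΔT = Q'·ΣR = 1.90 × 6.484 = 12.32 K
Heat flows inward, so T_out = T_in + ΔT = 8.51 + 12.32 = 20.8 °C

T_out = 20.8 °C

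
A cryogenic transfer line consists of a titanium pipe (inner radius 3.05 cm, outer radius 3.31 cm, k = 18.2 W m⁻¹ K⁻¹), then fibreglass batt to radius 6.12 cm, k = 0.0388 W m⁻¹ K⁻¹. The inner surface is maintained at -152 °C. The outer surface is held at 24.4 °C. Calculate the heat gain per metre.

Resistance network (inner→outer):
  R'_titanium = ln(0.0331/0.0305)/(2πk) = 0.08181/(2π·18.2) = 7.154×10^-4 m·K/W
  R'_fibreglass batt = ln(0.0612/0.0331)/(2πk) = 0.6146/(2π·0.0388) = 2.521 m·K/W
ΣR = 7.154×10^-4 + 2.521 = 2.522 m·K/W
Q' = ΔT/ΣR = (-152 °C − 24.4 °C)/2.522 = -69.9 W/m
(Negative Q' ⇒ heat flows inward; heat gain = 69.9 W/m.)

Q' = 69.9 W/m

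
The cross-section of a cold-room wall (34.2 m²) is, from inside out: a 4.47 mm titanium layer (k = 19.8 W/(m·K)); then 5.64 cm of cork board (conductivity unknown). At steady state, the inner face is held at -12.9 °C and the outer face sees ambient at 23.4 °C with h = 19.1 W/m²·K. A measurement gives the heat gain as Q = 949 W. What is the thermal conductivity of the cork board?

k = 0.0449 W/m·K

ΣR = ΔT/Q = |-12.9 − 23.4|/949 = 0.03825 K/W
Known resistances:
  R_titanium = L/(kA) = 0.00447/(19.8·34.2) = 6.601×10^-6 K/W
  R_conv,out = 1/(hA) = 1/(19.1·34.2) = 0.001531 K/W
R_cork board = ΣR − ΣR_known = 0.03825 − 0.001538 = 0.03671 K/W
L/(kA) = 0.03671 ⇒ k = 0.0564/(0.03671·34.2) = 0.0449 W/m·K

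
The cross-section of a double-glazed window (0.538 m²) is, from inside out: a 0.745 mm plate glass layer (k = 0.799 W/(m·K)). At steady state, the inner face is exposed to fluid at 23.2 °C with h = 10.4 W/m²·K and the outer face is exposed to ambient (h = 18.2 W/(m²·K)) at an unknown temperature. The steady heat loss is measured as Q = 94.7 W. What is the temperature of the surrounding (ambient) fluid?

T_out = -3.56 °C

Sum the resistances:
  R_conv,in = 1/(hA) = 1/(10.4·0.538) = 0.1787 K/W
  R_plate glass = L/(kA) = 7.45×10^-4/(0.799·0.538) = 0.001733 K/W
  R_conv,out = 1/(hA) = 1/(18.2·0.538) = 0.1021 K/W
ΣR = 0.2826 K/W
ΔT = Q·ΣR = 94.7 × 0.2826 = 26.76 K
Heat flows outward, so T_out = T_in − ΔT = 23.2 − 26.76 = -3.56 °C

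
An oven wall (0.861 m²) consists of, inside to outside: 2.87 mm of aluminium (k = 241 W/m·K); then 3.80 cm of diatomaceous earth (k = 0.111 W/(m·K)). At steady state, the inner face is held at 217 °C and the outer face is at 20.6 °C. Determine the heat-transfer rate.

Q = 494 W

Resistance network (inner→outer):
  R_aluminium = L/(kA) = 0.00287/(241·0.861) = 1.383×10^-5 K/W
  R_diatomaceous earth = L/(kA) = 0.0380/(0.111·0.861) = 0.3976 K/W
ΣR = 1.383×10^-5 + 0.3976 = 0.3976 K/W
Q = ΔT/ΣR = (217 °C − 20.6 °C)/0.3976 = 494 W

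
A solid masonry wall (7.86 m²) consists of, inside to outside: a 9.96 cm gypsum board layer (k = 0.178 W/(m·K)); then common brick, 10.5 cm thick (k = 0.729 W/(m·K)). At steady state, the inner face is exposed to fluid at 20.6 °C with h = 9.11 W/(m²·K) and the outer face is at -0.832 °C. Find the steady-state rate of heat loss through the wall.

Q = 207 W

Series thermal resistances, inner to outer:
  R_conv,in = 1/(hA) = 1/(9.11·7.86) = 0.01397 K/W
  R_gypsum board = L/(kA) = 0.0996/(0.178·7.86) = 0.07119 K/W
  R_common brick = L/(kA) = 0.105/(0.729·7.86) = 0.01832 K/W
ΣR = 0.01397 + 0.07119 + 0.01832 = 0.1035 K/W
Q = ΔT/ΣR = (20.6 °C − -0.832 °C)/0.1035 = 207 W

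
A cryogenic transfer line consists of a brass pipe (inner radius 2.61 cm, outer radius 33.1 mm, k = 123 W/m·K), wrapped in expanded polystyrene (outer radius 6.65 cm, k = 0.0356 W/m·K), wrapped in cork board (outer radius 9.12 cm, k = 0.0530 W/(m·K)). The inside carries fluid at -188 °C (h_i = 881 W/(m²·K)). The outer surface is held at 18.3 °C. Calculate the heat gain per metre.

Q' = 50.6 W/m

Series thermal resistances, inner to outer:
  R'_conv,in = 1/(2πr h) = 1/(2π·0.0261·881) = 0.006922 m·K/W
  R'_brass = ln(0.0331/0.0261)/(2πk) = 0.2376/(2π·123) = 3.074×10^-4 m·K/W
  R'_expanded polystyrene = ln(0.0665/0.0331)/(2πk) = 0.6977/(2π·0.0356) = 3.119 m·K/W
  R'_cork board = ln(0.0912/0.0665)/(2πk) = 0.3159/(2π·0.0530) = 0.9485 m·K/W
ΣR = 0.006922 + 3.074×10^-4 + 3.119 + 0.9485 = 4.075 m·K/W
Q' = ΔT/ΣR = (-188 °C − 18.3 °C)/4.075 = -50.6 W/m
(Negative Q' ⇒ heat flows inward; heat gain = 50.6 W/m.)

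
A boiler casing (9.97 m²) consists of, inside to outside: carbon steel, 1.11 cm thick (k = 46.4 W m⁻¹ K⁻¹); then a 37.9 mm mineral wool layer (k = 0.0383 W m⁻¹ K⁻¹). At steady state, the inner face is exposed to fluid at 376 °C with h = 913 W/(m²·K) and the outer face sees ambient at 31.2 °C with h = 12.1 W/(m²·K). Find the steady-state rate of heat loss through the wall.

Q = 3.20 kW

Series thermal resistances, inner to outer:
  R_conv,in = 1/(hA) = 1/(913·9.97) = 1.099×10^-4 K/W
  R_carbon steel = L/(kA) = 0.0111/(46.4·9.97) = 2.399×10^-5 K/W
  R_mineral wool = L/(kA) = 0.0379/(0.0383·9.97) = 0.09925 K/W
  R_conv,out = 1/(hA) = 1/(12.1·9.97) = 0.008289 K/W
ΣR = 1.099×10^-4 + 2.399×10^-5 + 0.09925 + 0.008289 = 0.1077 K/W
Q = ΔT/ΣR = (376 °C − 31.2 °C)/0.1077 = 3200 W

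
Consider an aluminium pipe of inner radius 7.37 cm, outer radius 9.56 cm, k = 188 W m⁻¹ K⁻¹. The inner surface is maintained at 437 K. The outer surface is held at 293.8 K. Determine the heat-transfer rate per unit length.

Q' = 2πk·ΔT/ln(r₂/r₁) = 2π × 188 × 143.2 / ln(0.0956/0.0737) = 6.50×10^5 W/m

Q' = 6.50×10^5 W/m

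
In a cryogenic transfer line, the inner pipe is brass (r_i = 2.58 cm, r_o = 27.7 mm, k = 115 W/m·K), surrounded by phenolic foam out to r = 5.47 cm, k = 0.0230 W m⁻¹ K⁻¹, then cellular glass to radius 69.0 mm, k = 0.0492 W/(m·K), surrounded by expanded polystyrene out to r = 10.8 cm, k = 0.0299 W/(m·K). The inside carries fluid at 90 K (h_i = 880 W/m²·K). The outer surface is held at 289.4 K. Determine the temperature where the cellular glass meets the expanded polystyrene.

T = 228.8 K

Series thermal resistances, inner to outer:
  R'_conv,in = 1/(2πr h) = 1/(2π·0.0258·880) = 0.007010 m·K/W
  R'_brass = ln(0.0277/0.0258)/(2πk) = 0.07106/(2π·115) = 9.834×10^-5 m·K/W
  R'_phenolic foam = ln(0.0547/0.0277)/(2πk) = 0.6804/(2π·0.0230) = 4.708 m·K/W
  R'_cellular glass = ln(0.0690/0.0547)/(2πk) = 0.2322/(2π·0.0492) = 0.7513 m·K/W
  R'_expanded polystyrene = ln(0.108/0.0690)/(2πk) = 0.4480/(2π·0.0299) = 2.385 m·K/W
ΣR = 0.007010 + 9.834×10^-5 + 4.708 + 0.7513 + 2.385 = 7.851 m·K/W
Q' = ΔT/ΣR = (90 K − 289.4 K)/7.851 = -25.40 W/m
From the inner boundary to the cellular glass/expanded polystyrene interface, ΣR_partial = 5.466 m·K/W.
T_interface = T_in − Q'·ΣR_partial = 90 K − (-25.40)(5.466) = 228.8 K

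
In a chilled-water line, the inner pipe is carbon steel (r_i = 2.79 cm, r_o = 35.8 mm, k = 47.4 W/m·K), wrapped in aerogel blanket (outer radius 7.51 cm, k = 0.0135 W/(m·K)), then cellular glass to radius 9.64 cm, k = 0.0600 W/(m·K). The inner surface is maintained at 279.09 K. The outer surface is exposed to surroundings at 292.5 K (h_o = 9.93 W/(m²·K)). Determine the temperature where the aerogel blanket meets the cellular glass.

T = 291.3 K

Series thermal resistances, inner to outer:
  R'_carbon steel = ln(0.0358/0.0279)/(2πk) = 0.2493/(2π·47.4) = 8.371×10^-4 m·K/W
  R'_aerogel blanket = ln(0.0751/0.0358)/(2πk) = 0.7409/(2π·0.0135) = 8.734 m·K/W
  R'_cellular glass = ln(0.0964/0.0751)/(2πk) = 0.2497/(2π·0.0600) = 0.6623 m·K/W
  R'_conv,out = 1/(2πr h) = 1/(2π·0.0964·9.93) = 0.1663 m·K/W
ΣR = 8.371×10^-4 + 8.734 + 0.6623 + 0.1663 = 9.563 m·K/W
Q' = ΔT/ΣR = (279.09 K − 292.5 K)/9.563 = -1.402 W/m
From the inner boundary to the aerogel blanket/cellular glass interface, ΣR_partial = 8.735 m·K/W.
T_interface = T_in − Q'·ΣR_partial = 279.09 K − (-1.402)(8.735) = 291.3 K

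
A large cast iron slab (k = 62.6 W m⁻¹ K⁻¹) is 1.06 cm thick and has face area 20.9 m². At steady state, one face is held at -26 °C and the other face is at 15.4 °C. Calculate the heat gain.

Q = kA·ΔT/L = 62.6 × 20.9 × |-26 °C − 15.4 °C| / 0.0106 = 5.11×10^6 W

Q = 5.11×10^6 W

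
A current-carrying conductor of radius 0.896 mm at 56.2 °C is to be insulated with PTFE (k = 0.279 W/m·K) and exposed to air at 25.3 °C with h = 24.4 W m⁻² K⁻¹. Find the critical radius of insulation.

r_cr = 1.14 cm

For a cylinder, r_cr = k_ins/h = 0.279/24.4 = 0.0114 m = 1.14 cm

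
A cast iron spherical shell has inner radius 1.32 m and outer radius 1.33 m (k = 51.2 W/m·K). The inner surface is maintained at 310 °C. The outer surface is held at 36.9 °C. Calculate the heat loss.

Q = 3.08×10^7 W

Q = 4πk·ΔT/(1/r₁ − 1/r₂) = 4π × 51.2 × 273.1 / (1/1.32 − 1/1.33) = 3.08×10^7 W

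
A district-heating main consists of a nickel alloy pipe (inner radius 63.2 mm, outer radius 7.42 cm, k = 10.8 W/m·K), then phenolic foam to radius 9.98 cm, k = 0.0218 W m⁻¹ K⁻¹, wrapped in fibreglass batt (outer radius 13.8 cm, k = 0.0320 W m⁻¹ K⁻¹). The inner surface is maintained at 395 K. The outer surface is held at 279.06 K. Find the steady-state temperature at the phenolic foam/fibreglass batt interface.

T = 328.5 K

Series thermal resistances, inner to outer:
  R'_nickel alloy = ln(0.0742/0.0632)/(2πk) = 0.1605/(2π·10.8) = 0.002365 m·K/W
  R'_phenolic foam = ln(0.0998/0.0742)/(2πk) = 0.2964/(2π·0.0218) = 2.164 m·K/W
  R'_fibreglass batt = ln(0.138/0.0998)/(2πk) = 0.3241/(2π·0.0320) = 1.612 m·K/W
ΣR = 0.002365 + 2.164 + 1.612 = 3.778 m·K/W
Q' = ΔT/ΣR = (395 K − 279.06 K)/3.778 = 30.69 W/m
From the inner boundary to the phenolic foam/fibreglass batt interface, ΣR_partial = 2.166 m·K/W.
T_interface = T_in − Q'·ΣR_partial = 395 K − (30.69)(2.166) = 328.5 K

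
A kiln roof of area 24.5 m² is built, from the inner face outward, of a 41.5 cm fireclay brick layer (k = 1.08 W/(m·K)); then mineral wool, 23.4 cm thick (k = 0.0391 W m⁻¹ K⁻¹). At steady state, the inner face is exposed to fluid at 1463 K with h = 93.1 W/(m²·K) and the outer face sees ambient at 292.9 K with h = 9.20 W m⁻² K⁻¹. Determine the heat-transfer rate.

Series thermal resistances, inner to outer:
  R_conv,in = 1/(hA) = 1/(93.1·24.5) = 4.384×10^-4 K/W
  R_fireclay brick = L/(kA) = 0.415/(1.08·24.5) = 0.01568 K/W
  R_mineral wool = L/(kA) = 0.234/(0.0391·24.5) = 0.2443 K/W
  R_conv,out = 1/(hA) = 1/(9.20·24.5) = 0.004437 K/W
ΣR = 4.384×10^-4 + 0.01568 + 0.2443 + 0.004437 = 0.2649 K/W
Q = ΔT/ΣR = (1463 K − 292.9 K)/0.2649 = 4420 W

Q = 4420 W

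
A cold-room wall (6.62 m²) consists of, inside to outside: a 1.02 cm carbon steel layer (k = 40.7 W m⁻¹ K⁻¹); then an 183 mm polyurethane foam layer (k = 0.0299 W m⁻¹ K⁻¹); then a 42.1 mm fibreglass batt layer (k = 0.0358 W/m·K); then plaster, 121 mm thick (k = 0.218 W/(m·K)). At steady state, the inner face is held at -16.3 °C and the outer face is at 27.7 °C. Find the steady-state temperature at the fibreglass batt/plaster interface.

T = 24.6 °C

Series thermal resistances, inner to outer:
  R_carbon steel = L/(kA) = 0.0102/(40.7·6.62) = 3.786×10^-5 K/W
  R_polyurethane foam = L/(kA) = 0.183/(0.0299·6.62) = 0.9245 K/W
  R_fibreglass batt = L/(kA) = 0.0421/(0.0358·6.62) = 0.1776 K/W
  R_plaster = L/(kA) = 0.121/(0.218·6.62) = 0.08384 K/W
ΣR = 3.786×10^-5 + 0.9245 + 0.1776 + 0.08384 = 1.186 K/W
Q = ΔT/ΣR = (-16.3 °C − 27.7 °C)/1.186 = -37.10 W
From the inner boundary to the fibreglass batt/plaster interface, ΣR_partial = 1.102 K/W.
T_interface = T_in − Q·ΣR_partial = -16.3 °C − (-37.10)(1.102) = 24.6 °C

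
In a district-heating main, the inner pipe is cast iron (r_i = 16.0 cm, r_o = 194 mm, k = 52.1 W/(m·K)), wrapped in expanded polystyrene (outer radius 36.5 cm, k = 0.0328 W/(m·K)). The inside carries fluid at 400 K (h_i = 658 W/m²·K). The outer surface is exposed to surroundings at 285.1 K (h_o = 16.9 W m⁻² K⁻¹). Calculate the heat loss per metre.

Series thermal resistances, inner to outer:
  R'_conv,in = 1/(2πr h) = 1/(2π·0.160·658) = 0.001512 m·K/W
  R'_cast iron = ln(0.194/0.160)/(2πk) = 0.1927/(2π·52.1) = 5.886×10^-4 m·K/W
  R'_expanded polystyrene = ln(0.365/0.194)/(2πk) = 0.6320/(2π·0.0328) = 3.067 m·K/W
  R'_conv,out = 1/(2πr h) = 1/(2π·0.365·16.9) = 0.02580 m·K/W
ΣR = 0.001512 + 5.886×10^-4 + 3.067 + 0.02580 = 3.095 m·K/W
Q' = ΔT/ΣR = (400 K − 285.1 K)/3.095 = 37.1 W/m

Q' = 37.1 W/m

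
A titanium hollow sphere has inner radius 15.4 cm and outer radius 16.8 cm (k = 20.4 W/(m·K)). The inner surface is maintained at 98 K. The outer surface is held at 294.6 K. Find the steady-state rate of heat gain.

Q = 93.1 kW

Q = 4πk·ΔT/(1/r₁ − 1/r₂) = 4π × 20.4 × 196.6 / (1/0.154 − 1/0.168) = 93100 W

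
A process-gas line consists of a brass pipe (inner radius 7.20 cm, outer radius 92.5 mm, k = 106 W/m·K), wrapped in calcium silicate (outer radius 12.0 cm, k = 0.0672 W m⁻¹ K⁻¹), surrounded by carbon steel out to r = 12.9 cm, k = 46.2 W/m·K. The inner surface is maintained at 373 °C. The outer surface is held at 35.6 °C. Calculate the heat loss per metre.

Treat each layer as a resistance in series:
  R'_brass = ln(0.0925/0.0720)/(2πk) = 0.2505/(2π·106) = 3.762×10^-4 m·K/W
  R'_calcium silicate = ln(0.120/0.0925)/(2πk) = 0.2603/(2π·0.0672) = 0.6164 m·K/W
  R'_carbon steel = ln(0.129/0.120)/(2πk) = 0.07232/(2π·46.2) = 2.491×10^-4 m·K/W
ΣR = 3.762×10^-4 + 0.6164 + 2.491×10^-4 = 0.6170 m·K/W
Q' = ΔT/ΣR = (373 °C − 35.6 °C)/0.6170 = 547 W/m

Q' = 547 W/m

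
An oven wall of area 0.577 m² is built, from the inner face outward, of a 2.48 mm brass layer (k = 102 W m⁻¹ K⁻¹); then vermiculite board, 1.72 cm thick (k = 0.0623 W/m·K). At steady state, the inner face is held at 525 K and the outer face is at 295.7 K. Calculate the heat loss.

Series thermal resistances, inner to outer:
  R_brass = L/(kA) = 0.00248/(102·0.577) = 4.214×10^-5 K/W
  R_vermiculite board = L/(kA) = 0.0172/(0.0623·0.577) = 0.4785 K/W
ΣR = 4.214×10^-5 + 0.4785 = 0.4785 K/W
Q = ΔT/ΣR = (525 K − 295.7 K)/0.4785 = 479 W

Q = 479 W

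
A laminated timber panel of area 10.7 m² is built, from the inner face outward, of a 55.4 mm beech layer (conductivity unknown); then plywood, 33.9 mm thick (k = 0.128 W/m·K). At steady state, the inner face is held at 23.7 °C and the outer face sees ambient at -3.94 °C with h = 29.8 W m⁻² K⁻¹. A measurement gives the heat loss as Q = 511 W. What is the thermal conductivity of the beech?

k = 0.198 W/m·K

ΣR = ΔT/Q = |23.7 − -3.94|/511 = 0.05409 K/W
Known resistances:
  R_plywood = L/(kA) = 0.0339/(0.128·10.7) = 0.02475 K/W
  R_conv,out = 1/(hA) = 1/(29.8·10.7) = 0.003136 K/W
R_beech = ΣR − ΣR_known = 0.05409 − 0.02789 = 0.02620 K/W
L/(kA) = 0.02620 ⇒ k = 0.0554/(0.02620·10.7) = 0.198 W/m·K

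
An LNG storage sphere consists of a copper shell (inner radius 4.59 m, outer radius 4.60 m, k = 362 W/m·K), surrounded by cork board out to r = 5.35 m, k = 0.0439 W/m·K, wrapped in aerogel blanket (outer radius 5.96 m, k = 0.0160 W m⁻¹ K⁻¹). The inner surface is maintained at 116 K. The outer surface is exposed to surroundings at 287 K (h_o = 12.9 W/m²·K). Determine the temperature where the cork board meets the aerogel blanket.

Treat each layer as a resistance in series:
  R_copper = (1/4.59 − 1/4.60)/(4πk) = 4.736×10^-4/(4π·362) = 1.041×10^-7 K/W
  R_cork board = (1/4.60 − 1/5.35)/(4πk) = 0.03048/(4π·0.0439) = 0.05524 K/W
  R_aerogel blanket = (1/5.35 − 1/5.96)/(4πk) = 0.01913/(4π·0.0160) = 0.09515 K/W
  R_conv,out = 1/(4πr²h) = 1/(4π·5.96²·12.9) = 1.737×10^-4 K/W
ΣR = 1.041×10^-7 + 0.05524 + 0.09515 + 1.737×10^-4 = 0.1506 K/W
Q = ΔT/ΣR = (116 K − 287 K)/0.1506 = -1135 W
From the inner boundary to the cork board/aerogel blanket interface, ΣR_partial = 0.05524 K/W.
T_interface = T_in − Q·ΣR_partial = 116 K − (-1135)(0.05524) = 178.7 K

T = 178.7 K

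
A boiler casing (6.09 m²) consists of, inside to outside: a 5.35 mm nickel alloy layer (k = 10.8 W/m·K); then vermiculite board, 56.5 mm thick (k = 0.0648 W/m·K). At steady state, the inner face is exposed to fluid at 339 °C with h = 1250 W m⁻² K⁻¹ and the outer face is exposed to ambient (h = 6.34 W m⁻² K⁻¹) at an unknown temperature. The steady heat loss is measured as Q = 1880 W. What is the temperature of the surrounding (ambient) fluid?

Sum the resistances:
  R_conv,in = 1/(hA) = 1/(1250·6.09) = 1.314×10^-4 K/W
  R_nickel alloy = L/(kA) = 0.00535/(10.8·6.09) = 8.134×10^-5 K/W
  R_vermiculite board = L/(kA) = 0.0565/(0.0648·6.09) = 0.1432 K/W
  R_conv,out = 1/(hA) = 1/(6.34·6.09) = 0.02590 K/W
ΣR = 0.1693 K/W
ΔT = Q·ΣR = 1880 × 0.1693 = 318.3 K
Heat flows outward, so T_out = T_in − ΔT = 339 − 318.3 = 20.7 °C

T_out = 20.7 °C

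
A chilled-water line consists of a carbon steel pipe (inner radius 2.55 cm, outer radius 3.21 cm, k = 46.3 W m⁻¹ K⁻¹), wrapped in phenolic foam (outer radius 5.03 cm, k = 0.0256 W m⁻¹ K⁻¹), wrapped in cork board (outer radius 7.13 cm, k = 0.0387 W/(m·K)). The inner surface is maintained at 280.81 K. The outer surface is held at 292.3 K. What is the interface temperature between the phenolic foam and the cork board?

T = 288.4 K

Series thermal resistances, inner to outer:
  R'_carbon steel = ln(0.0321/0.0255)/(2πk) = 0.2302/(2π·46.3) = 7.912×10^-4 m·K/W
  R'_phenolic foam = ln(0.0503/0.0321)/(2πk) = 0.4491/(2π·0.0256) = 2.792 m·K/W
  R'_cork board = ln(0.0713/0.0503)/(2πk) = 0.3489/(2π·0.0387) = 1.435 m·K/W
ΣR = 7.912×10^-4 + 2.792 + 1.435 = 4.228 m·K/W
Q' = ΔT/ΣR = (280.81 K − 292.3 K)/4.228 = -2.718 W/m
From the inner boundary to the phenolic foam/cork board interface, ΣR_partial = 2.793 m·K/W.
T_interface = T_in − Q'·ΣR_partial = 280.81 K − (-2.718)(2.793) = 288.4 K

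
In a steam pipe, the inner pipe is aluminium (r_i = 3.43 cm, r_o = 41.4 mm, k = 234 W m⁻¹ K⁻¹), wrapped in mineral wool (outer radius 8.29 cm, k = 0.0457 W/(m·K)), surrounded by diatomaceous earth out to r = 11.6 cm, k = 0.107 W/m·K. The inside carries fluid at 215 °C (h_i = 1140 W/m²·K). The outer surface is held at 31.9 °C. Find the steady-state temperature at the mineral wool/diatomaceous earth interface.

Resistance network (inner→outer):
  R'_conv,in = 1/(2πr h) = 1/(2π·0.0343·1140) = 0.004070 m·K/W
  R'_aluminium = ln(0.0414/0.0343)/(2πk) = 0.1881/(2π·234) = 1.280×10^-4 m·K/W
  R'_mineral wool = ln(0.0829/0.0414)/(2πk) = 0.6944/(2π·0.0457) = 2.418 m·K/W
  R'_diatomaceous earth = ln(0.116/0.0829)/(2πk) = 0.3360/(2π·0.107) = 0.4997 m·K/W
ΣR = 0.004070 + 1.280×10^-4 + 2.418 + 0.4997 = 2.922 m·K/W
Q' = ΔT/ΣR = (215 °C − 31.9 °C)/2.922 = 62.66 W/m
From the inner boundary to the mineral wool/diatomaceous earth interface, ΣR_partial = 2.422 m·K/W.
T_interface = T_in − Q'·ΣR_partial = 215 °C − (62.66)(2.422) = 63.2 °C

T = 63.2 °C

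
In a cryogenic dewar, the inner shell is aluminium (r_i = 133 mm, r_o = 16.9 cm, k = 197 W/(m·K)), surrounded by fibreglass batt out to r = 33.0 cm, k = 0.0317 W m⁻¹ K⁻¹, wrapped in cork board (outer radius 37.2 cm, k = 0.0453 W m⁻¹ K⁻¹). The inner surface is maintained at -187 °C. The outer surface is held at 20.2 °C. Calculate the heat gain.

Treat each layer as a resistance in series:
  R_aluminium = (1/0.133 − 1/0.169)/(4πk) = 1.602/(4π·197) = 6.470×10^-4 K/W
  R_fibreglass batt = (1/0.169 − 1/0.330)/(4πk) = 2.887/(4π·0.0317) = 7.247 K/W
  R_cork board = (1/0.330 − 1/0.372)/(4πk) = 0.3421/(4π·0.0453) = 0.6010 K/W
ΣR = 6.470×10^-4 + 7.247 + 0.6010 = 7.849 K/W
Q = ΔT/ΣR = (-187 °C − 20.2 °C)/7.849 = -26.4 W
(Negative Q ⇒ heat flows inward; heat gain = 26.4 W.)

Q = 26.4 W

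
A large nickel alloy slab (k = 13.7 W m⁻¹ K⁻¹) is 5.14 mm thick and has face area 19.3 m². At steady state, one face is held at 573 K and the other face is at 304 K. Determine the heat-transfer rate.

Q = kA·ΔT/L = 13.7 × 19.3 × |573 K − 304 K| / 0.00514 = 1.38×10^7 W

Q = 1.38×10^7 W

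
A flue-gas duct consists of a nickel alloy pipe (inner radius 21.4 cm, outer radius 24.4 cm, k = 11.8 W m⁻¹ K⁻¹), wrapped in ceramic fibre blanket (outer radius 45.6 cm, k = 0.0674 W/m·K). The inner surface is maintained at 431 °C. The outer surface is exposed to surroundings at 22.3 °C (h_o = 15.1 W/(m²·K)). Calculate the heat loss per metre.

Q' = 272 W/m

Series thermal resistances, inner to outer:
  R'_nickel alloy = ln(0.244/0.214)/(2πk) = 0.1312/(2π·11.8) = 0.001769 m·K/W
  R'_ceramic fibre blanket = ln(0.456/0.244)/(2πk) = 0.6253/(2π·0.0674) = 1.477 m·K/W
  R'_conv,out = 1/(2πr h) = 1/(2π·0.456·15.1) = 0.02311 m·K/W
ΣR = 0.001769 + 1.477 + 0.02311 = 1.502 m·K/W
Q' = ΔT/ΣR = (431 °C − 22.3 °C)/1.502 = 272 W/m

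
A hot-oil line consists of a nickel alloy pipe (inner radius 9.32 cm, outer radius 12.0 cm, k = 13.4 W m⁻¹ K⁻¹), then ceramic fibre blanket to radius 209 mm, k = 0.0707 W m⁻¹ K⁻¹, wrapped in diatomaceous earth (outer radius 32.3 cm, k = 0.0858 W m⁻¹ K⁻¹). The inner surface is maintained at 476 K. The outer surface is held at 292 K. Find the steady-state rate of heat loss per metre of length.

Q' = 89.3 W/m

Resistance network (inner→outer):
  R'_nickel alloy = ln(0.120/0.0932)/(2πk) = 0.2527/(2π·13.4) = 0.003002 m·K/W
  R'_ceramic fibre blanket = ln(0.209/0.120)/(2πk) = 0.5548/(2π·0.0707) = 1.249 m·K/W
  R'_diatomaceous earth = ln(0.323/0.209)/(2πk) = 0.4353/(2π·0.0858) = 0.8075 m·K/W
ΣR = 0.003002 + 1.249 + 0.8075 = 2.060 m·K/W
Q' = ΔT/ΣR = (476 K − 292 K)/2.060 = 89.3 W/m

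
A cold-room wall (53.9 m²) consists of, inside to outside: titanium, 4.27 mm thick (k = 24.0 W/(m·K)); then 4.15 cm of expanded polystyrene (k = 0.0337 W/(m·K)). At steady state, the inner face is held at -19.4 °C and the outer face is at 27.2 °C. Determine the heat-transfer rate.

Series thermal resistances, inner to outer:
  R_titanium = L/(kA) = 0.00427/(24.0·53.9) = 3.301×10^-6 K/W
  R_expanded polystyrene = L/(kA) = 0.0415/(0.0337·53.9) = 0.02285 K/W
ΣR = 3.301×10^-6 + 0.02285 = 0.02285 K/W
Q = ΔT/ΣR = (-19.4 °C − 27.2 °C)/0.02285 = -2040 W
(Negative Q ⇒ heat flows inward; heat gain = 2040 W.)

Q = 2040 W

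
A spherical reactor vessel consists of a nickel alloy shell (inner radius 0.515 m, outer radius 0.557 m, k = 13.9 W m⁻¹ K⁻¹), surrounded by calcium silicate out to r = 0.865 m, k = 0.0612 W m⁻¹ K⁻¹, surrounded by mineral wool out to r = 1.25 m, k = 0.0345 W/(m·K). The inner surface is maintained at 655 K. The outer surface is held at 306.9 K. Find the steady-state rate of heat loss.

Resistance network (inner→outer):
  R_nickel alloy = (1/0.515 − 1/0.557)/(4πk) = 0.1464/(4π·13.9) = 8.382×10^-4 K/W
  R_calcium silicate = (1/0.557 − 1/0.865)/(4πk) = 0.6393/(4π·0.0612) = 0.8312 K/W
  R_mineral wool = (1/0.865 − 1/1.25)/(4πk) = 0.3561/(4π·0.0345) = 0.8213 K/W
ΣR = 8.382×10^-4 + 0.8312 + 0.8213 = 1.653 K/W
Q = ΔT/ΣR = (655 K − 306.9 K)/1.653 = 211 W

Q = 211 W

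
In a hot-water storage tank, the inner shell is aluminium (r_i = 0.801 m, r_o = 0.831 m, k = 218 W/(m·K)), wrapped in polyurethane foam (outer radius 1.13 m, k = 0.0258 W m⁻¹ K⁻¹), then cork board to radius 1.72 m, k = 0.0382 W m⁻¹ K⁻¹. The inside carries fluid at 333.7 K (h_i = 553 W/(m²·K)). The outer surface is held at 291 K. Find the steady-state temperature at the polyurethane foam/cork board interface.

Treat each layer as a resistance in series:
  R_conv,in = 1/(4πr²h) = 1/(4π·0.801²·553) = 2.243×10^-4 K/W
  R_aluminium = (1/0.801 − 1/0.831)/(4πk) = 0.04507/(4π·218) = 1.645×10^-5 K/W
  R_polyurethane foam = (1/0.831 − 1/1.13)/(4πk) = 0.3184/(4π·0.0258) = 0.9821 K/W
  R_cork board = (1/1.13 − 1/1.72)/(4πk) = 0.3036/(4π·0.0382) = 0.6324 K/W
ΣR = 2.243×10^-4 + 1.645×10^-5 + 0.9821 + 0.6324 = 1.615 K/W
Q = ΔT/ΣR = (333.7 K − 291 K)/1.615 = 26.44 W
From the inner boundary to the polyurethane foam/cork board interface, ΣR_partial = 0.9823 K/W.
T_interface = T_in − Q·ΣR_partial = 333.7 K − (26.44)(0.9823) = 307.7 K

T = 307.7 K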